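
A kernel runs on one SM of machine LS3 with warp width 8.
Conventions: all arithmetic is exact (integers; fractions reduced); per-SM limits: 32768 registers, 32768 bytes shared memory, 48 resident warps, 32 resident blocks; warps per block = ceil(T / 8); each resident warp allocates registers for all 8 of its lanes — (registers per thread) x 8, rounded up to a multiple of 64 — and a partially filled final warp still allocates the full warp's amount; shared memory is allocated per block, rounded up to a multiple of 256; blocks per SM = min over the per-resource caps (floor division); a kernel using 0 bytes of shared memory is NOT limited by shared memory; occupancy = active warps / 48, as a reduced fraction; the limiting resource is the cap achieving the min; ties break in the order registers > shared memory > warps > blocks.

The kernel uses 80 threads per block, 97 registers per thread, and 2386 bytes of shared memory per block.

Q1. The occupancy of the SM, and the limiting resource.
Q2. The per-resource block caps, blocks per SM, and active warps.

Answer: occupancy 5/8, limited by registers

registers: 3 blocks
shared memory: 12 blocks
warps: 4 blocks
blocks: 32 blocks

Answer: 3 blocks, 30 active warps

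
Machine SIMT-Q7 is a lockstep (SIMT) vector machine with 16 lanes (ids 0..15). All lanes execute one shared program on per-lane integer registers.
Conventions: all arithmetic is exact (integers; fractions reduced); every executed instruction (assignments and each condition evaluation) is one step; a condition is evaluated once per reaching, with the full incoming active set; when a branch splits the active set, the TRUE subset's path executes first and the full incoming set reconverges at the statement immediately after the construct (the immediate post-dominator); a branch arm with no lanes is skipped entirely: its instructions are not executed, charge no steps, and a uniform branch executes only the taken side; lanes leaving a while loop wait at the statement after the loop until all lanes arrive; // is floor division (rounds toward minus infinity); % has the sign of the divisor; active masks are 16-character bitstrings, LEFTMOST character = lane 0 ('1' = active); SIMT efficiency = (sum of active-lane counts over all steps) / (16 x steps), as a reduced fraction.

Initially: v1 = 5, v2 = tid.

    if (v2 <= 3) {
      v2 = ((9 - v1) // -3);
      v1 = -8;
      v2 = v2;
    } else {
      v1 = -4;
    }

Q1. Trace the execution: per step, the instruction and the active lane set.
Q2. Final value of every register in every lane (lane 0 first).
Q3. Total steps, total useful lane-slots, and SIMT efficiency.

step 0: eval (v2 <= 3)               1111111111111111
step 1: v2 <- ((9 - v1) // -3)       1111000000000000
step 2: v1 <- -8                     1111000000000000
step 3: v2 <- v2                     1111000000000000
step 4: v1 <- -4                     0000111111111111

Answer: 5 steps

v1: -8,-8,-8,-8,-4,-4,-4,-4,-4,-4,-4,-4,-4,-4,-4,-4
v2: -2,-2,-2,-2,4,5,6,7,8,9,10,11,12,13,14,15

steps = 5; useful = 40; efficiency = 40/80 = 1/2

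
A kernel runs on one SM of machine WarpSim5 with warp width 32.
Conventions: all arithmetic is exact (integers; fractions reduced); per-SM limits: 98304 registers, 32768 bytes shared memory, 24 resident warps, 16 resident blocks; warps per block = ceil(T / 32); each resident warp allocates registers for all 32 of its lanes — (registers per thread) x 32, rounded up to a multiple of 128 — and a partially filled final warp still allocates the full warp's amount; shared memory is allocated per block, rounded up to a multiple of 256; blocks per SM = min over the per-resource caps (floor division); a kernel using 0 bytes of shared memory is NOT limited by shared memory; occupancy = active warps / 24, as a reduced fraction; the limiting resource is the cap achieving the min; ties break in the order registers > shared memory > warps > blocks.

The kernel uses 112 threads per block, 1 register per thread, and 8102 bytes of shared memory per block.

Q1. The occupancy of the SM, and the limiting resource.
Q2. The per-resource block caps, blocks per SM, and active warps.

Answer: occupancy 2/3, limited by shared memory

registers: 192 blocks
shared memory: 4 blocks
warps: 6 blocks
blocks: 16 blocks

Answer: 4 blocks, 16 active warps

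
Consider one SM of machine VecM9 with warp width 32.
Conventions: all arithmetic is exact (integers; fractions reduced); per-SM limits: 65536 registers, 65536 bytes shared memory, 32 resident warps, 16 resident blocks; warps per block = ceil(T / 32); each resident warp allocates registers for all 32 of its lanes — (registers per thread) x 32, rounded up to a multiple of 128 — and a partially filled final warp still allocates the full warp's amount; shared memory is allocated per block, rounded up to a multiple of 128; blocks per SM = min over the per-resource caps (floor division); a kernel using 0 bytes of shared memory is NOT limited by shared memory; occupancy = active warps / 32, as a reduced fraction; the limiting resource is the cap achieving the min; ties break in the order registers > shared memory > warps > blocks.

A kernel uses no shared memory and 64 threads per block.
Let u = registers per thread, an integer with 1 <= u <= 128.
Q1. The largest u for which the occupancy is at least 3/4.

Answer: u = 84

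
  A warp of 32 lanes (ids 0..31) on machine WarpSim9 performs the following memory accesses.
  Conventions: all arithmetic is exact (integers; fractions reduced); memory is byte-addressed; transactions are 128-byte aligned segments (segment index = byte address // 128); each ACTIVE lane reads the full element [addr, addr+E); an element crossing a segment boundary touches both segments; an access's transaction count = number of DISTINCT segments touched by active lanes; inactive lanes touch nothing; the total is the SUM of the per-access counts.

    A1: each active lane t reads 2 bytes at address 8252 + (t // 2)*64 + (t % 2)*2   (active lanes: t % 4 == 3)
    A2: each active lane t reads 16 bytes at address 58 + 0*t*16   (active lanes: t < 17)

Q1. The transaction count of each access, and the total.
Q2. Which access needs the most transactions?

A1: 8 transactions
A2: 1 transaction

Answer: 8,1; total 9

Answer: A1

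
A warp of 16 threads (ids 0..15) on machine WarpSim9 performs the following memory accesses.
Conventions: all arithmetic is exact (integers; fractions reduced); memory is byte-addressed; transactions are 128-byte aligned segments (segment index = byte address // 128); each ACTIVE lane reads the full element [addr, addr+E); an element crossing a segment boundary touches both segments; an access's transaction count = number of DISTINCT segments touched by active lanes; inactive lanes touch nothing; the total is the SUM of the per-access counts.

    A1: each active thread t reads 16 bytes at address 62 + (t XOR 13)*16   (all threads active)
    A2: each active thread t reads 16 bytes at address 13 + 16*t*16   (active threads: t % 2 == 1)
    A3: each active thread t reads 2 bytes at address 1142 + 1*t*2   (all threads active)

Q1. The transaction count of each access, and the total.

A1: 3 transactions
A2: 8 transactions
A3: 2 transactions

Answer: 3,8,2; total 13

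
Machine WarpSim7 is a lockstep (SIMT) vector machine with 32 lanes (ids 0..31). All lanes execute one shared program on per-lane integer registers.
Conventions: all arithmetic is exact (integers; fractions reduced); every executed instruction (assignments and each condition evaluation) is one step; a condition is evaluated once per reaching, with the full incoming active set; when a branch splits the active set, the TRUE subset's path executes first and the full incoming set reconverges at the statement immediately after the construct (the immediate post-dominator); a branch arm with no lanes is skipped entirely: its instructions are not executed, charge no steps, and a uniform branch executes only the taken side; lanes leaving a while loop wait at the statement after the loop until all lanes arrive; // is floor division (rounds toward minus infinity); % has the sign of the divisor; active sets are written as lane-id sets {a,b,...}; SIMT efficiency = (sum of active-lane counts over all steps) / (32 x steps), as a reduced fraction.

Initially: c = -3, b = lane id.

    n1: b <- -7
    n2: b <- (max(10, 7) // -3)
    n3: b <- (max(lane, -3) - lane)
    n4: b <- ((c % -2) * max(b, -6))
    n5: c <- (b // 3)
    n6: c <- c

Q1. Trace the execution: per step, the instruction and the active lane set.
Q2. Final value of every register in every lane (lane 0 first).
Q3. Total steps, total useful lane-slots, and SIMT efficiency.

step 0: b <- -7                      {0,1,2,3,4,5,6,7,8,9,10,11,12,13,14,15,16,17,18,19,20,21,22,23,24,25,26,27,28,29,30,31}
step 1: b <- (max(10, 7) // -3)      {0,1,2,3,4,5,6,7,8,9,10,11,12,13,14,15,16,17,18,19,20,21,22,23,24,25,26,27,28,29,30,31}
step 2: b <- (max(lane, -3) - lane)  {0,1,2,3,4,5,6,7,8,9,10,11,12,13,14,15,16,17,18,19,20,21,22,23,24,25,26,27,28,29,30,31}
step 3: b <- ((c % -2) * max(b, -6)) {0,1,2,3,4,5,6,7,8,9,10,11,12,13,14,15,16,17,18,19,20,21,22,23,24,25,26,27,28,29,30,31}
step 4: c <- (b // 3)                {0,1,2,3,4,5,6,7,8,9,10,11,12,13,14,15,16,17,18,19,20,21,22,23,24,25,26,27,28,29,30,31}
step 5: c <- c                       {0,1,2,3,4,5,6,7,8,9,10,11,12,13,14,15,16,17,18,19,20,21,22,23,24,25,26,27,28,29,30,31}

Answer: 6 steps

c: 0,0,0,0,0,0,0,0,0,0,0,0,0,0,0,0,0,0,0,0,0,0,0,0,0,0,0,0,0,0,0,0
b: 0,0,0,0,0,0,0,0,0,0,0,0,0,0,0,0,0,0,0,0,0,0,0,0,0,0,0,0,0,0,0,0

steps = 6; useful = 192; efficiency = 192/192 = 1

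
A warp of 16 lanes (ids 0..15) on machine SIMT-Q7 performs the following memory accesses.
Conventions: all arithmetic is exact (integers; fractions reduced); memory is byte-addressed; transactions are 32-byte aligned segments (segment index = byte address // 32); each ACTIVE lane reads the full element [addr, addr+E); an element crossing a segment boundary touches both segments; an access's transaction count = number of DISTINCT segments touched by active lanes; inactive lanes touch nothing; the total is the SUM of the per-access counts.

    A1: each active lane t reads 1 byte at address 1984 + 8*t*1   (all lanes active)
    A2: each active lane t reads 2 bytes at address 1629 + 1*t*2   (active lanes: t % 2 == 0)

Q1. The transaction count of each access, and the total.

A1: 4 transactions
A2: 2 transactions

Answer: 4,2; total 6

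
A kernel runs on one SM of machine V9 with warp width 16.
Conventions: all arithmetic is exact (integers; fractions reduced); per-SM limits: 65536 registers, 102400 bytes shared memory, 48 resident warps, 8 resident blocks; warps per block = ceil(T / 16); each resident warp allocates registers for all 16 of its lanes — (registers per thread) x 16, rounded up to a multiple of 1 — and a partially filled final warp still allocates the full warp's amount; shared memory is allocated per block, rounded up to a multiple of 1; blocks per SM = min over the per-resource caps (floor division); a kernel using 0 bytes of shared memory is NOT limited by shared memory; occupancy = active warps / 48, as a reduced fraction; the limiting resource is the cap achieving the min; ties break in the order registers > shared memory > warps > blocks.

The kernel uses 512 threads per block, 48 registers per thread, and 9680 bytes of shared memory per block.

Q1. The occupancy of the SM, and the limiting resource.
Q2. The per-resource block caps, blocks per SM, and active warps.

Answer: occupancy 2/3, limited by warps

registers: 2 blocks
shared memory: 10 blocks
warps: 1 block
blocks: 8 blocks

Answer: 1 block, 32 active warps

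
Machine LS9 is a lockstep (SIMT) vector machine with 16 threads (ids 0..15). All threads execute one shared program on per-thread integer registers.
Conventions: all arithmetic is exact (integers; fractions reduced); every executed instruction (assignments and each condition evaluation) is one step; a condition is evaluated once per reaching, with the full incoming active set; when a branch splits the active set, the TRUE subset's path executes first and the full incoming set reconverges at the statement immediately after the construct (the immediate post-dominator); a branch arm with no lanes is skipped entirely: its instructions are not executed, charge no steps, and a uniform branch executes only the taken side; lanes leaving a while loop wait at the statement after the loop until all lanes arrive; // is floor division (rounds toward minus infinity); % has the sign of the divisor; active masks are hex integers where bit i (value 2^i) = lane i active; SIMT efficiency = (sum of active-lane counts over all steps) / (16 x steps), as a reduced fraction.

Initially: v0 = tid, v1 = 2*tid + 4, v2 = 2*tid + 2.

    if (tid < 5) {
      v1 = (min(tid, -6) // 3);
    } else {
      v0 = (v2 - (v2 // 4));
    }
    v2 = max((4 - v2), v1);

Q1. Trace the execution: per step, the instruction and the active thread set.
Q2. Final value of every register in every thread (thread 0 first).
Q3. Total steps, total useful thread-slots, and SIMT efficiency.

step 0: eval (tid < 5)               0xffff
step 1: v1 <- (min(tid, -6) // 3)    0x001f
step 2: v0 <- (v2 - (v2 // 4))       0xffe0
step 3: v2 <- max((4 - v2), v1)      0xffff

Answer: 4 steps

v0: 0,1,2,3,4,9,11,12,14,15,17,18,20,21,23,24
v1: -2,-2,-2,-2,-2,14,16,18,20,22,24,26,28,30,32,34
v2: 2,0,-2,-2,-2,14,16,18,20,22,24,26,28,30,32,34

steps = 4; useful = 48; efficiency = 48/64 = 3/4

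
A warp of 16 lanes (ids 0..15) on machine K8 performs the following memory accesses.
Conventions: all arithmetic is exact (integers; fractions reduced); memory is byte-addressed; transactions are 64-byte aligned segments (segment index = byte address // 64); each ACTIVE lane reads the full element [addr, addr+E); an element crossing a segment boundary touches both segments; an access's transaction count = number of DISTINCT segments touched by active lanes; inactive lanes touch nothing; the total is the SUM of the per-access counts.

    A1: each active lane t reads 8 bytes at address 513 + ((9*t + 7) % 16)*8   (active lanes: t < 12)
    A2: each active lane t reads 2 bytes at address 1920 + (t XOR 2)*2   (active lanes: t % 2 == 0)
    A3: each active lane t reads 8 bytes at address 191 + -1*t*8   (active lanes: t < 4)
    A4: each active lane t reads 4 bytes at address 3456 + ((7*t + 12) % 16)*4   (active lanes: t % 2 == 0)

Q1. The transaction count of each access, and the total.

A1: 3 transactions
A2: 1 transaction
A3: 2 transactions
A4: 1 transaction

Answer: 3,1,2,1; total 7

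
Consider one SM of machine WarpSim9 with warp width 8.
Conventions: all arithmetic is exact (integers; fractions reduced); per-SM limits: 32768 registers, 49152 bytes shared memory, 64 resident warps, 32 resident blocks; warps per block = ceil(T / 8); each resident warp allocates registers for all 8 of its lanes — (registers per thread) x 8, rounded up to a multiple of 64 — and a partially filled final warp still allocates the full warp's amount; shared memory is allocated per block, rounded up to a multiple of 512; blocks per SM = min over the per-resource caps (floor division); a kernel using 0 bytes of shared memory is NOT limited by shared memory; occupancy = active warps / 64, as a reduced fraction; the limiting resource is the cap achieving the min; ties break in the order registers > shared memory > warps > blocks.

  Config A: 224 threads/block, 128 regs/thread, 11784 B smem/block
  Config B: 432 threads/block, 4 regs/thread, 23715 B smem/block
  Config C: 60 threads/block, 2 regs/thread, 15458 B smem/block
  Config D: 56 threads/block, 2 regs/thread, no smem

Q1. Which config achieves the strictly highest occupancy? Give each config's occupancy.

occupancies: A 7/16, B 27/32, C 3/8, D 63/64

Answer: D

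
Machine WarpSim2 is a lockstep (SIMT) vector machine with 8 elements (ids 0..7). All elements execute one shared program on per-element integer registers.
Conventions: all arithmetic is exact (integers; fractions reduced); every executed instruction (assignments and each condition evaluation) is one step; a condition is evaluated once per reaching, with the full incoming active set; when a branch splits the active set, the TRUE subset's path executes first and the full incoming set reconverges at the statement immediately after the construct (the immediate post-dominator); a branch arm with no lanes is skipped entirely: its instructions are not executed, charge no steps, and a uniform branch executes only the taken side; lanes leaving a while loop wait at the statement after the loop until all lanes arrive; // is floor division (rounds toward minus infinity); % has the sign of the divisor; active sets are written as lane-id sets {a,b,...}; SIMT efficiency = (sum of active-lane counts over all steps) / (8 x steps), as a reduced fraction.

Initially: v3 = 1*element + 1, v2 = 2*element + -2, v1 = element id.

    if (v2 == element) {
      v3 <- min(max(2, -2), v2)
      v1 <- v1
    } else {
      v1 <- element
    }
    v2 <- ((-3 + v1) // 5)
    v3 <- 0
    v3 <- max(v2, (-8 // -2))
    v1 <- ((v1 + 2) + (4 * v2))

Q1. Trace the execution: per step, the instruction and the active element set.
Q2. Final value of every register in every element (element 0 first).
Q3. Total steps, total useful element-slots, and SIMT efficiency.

step 0: eval (v2 == element)         {0,1,2,3,4,5,6,7}
step 1: v3 <- min(max(2, -2), v2)    {2}
step 2: v1 <- v1                     {2}
step 3: v1 <- element                {0,1,3,4,5,6,7}
step 4: v2 <- ((-3 + v1) // 5)       {0,1,2,3,4,5,6,7}
step 5: v3 <- 0                      {0,1,2,3,4,5,6,7}
step 6: v3 <- max(v2, (-8 // -2))    {0,1,2,3,4,5,6,7}
step 7: v1 <- ((v1 + 2) + (4 * v2))  {0,1,2,3,4,5,6,7}

Answer: 8 steps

v3: 4,4,4,4,4,4,4,4
v2: -1,-1,-1,0,0,0,0,0
v1: -2,-1,0,5,6,7,8,9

steps = 8; useful = 49; efficiency = 49/64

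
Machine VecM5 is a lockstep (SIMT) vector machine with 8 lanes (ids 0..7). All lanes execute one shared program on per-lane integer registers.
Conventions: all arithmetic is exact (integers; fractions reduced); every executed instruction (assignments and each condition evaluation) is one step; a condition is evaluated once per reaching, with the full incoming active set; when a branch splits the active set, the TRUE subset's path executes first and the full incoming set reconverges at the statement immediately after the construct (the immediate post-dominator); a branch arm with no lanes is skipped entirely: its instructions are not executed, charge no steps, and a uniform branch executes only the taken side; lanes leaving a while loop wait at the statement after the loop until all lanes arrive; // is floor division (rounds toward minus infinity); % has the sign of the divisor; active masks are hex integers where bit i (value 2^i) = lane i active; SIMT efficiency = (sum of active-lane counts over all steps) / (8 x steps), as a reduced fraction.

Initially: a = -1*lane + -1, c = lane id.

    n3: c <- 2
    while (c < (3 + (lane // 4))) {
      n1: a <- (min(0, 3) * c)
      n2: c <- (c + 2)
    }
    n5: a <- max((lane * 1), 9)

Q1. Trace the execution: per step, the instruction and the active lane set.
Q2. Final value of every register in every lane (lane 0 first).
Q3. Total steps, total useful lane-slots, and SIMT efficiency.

step 0: c <- 2                       0xff
step 1: eval (c < (3 + (lane // 4))) 0xff
step 2: a <- (min(0, 3) * c)         0xff
step 3: c <- (c + 2)                 0xff
step 4: eval (c < (3 + (lane // 4))) 0xff
step 5: a <- max((lane * 1), 9)      0xff

Answer: 6 steps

a: 9,9,9,9,9,9,9,9
c: 4,4,4,4,4,4,4,4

steps = 6; useful = 48; efficiency = 48/48 = 1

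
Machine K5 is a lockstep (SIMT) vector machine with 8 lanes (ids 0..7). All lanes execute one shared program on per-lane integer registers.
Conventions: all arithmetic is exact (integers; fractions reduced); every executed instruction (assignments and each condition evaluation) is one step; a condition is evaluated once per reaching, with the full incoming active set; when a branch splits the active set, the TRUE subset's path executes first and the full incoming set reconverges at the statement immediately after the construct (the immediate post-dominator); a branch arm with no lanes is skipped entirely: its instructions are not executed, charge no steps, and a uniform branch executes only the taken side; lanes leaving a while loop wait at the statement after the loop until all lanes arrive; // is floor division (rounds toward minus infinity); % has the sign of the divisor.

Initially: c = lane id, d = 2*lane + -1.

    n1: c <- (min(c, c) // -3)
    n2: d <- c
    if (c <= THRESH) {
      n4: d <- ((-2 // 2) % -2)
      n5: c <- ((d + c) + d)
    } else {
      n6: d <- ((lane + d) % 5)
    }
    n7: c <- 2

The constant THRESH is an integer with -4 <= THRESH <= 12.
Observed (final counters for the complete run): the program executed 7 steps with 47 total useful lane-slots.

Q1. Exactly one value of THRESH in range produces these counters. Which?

Answer: THRESH = -1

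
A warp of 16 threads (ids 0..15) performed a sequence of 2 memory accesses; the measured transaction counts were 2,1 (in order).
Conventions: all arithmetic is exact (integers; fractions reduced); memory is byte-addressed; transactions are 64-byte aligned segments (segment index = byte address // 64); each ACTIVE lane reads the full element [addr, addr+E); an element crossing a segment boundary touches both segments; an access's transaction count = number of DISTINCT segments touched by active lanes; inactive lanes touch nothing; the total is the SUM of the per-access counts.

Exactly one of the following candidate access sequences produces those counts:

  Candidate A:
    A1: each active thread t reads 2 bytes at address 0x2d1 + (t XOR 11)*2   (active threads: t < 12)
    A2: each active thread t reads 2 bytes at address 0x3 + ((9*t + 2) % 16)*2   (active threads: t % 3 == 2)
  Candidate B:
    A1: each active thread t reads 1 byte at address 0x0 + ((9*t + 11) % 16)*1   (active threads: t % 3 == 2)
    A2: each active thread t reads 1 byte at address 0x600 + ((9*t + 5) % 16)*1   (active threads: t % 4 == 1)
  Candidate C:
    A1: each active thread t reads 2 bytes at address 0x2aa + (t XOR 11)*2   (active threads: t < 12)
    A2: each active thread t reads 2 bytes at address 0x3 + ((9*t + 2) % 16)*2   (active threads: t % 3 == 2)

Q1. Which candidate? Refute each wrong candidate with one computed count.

A: A1 gives 1 transaction, not 2
B: A1 gives 1 transaction, not 2
C: all counts match (2,1)

Answer: C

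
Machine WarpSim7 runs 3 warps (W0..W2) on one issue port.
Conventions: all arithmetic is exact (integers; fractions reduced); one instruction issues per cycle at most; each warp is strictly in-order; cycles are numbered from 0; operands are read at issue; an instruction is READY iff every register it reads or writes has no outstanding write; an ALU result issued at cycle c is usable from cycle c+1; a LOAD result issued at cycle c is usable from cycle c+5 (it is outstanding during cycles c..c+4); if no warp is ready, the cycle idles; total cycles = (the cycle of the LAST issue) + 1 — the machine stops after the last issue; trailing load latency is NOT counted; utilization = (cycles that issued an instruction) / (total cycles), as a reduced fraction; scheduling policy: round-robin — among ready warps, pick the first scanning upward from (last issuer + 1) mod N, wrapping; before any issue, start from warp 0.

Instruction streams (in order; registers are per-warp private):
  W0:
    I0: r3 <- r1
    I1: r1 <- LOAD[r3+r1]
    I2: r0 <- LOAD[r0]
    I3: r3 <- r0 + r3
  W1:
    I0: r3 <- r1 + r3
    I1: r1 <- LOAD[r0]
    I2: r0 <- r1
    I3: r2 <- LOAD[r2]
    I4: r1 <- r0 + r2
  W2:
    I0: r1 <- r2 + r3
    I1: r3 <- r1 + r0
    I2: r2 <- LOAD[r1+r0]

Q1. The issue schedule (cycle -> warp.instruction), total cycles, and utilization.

cycle 0: W0.I0
cycle 1: W1.I0
cycle 2: W2.I0
cycle 3: W0.I1
cycle 4: W1.I1
cycle 5: W2.I1
cycle 6: W0.I2
cycle 7: W2.I2
cycle 8: idle
cycle 9: W1.I2
cycle 10: W1.I3
cycle 11: W0.I3
cycle 12: idle
cycle 13: idle
cycle 14: idle
cycle 15: W1.I4

Answer: 16 cycles, utilization 3/4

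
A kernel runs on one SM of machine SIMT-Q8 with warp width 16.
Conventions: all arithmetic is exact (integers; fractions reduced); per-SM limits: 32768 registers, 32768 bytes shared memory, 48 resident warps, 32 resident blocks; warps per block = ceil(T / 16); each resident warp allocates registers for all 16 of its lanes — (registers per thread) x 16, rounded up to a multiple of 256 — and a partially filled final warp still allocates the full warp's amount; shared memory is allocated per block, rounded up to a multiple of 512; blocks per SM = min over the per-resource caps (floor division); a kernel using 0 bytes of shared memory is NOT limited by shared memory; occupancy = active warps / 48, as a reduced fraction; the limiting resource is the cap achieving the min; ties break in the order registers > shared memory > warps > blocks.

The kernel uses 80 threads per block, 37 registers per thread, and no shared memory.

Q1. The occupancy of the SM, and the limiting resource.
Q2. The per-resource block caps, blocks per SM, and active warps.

Answer: occupancy 5/6, limited by registers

registers: 8 blocks
shared memory: no limit (kernel uses none)
warps: 9 blocks
blocks: 32 blocks

Answer: 8 blocks, 40 active warps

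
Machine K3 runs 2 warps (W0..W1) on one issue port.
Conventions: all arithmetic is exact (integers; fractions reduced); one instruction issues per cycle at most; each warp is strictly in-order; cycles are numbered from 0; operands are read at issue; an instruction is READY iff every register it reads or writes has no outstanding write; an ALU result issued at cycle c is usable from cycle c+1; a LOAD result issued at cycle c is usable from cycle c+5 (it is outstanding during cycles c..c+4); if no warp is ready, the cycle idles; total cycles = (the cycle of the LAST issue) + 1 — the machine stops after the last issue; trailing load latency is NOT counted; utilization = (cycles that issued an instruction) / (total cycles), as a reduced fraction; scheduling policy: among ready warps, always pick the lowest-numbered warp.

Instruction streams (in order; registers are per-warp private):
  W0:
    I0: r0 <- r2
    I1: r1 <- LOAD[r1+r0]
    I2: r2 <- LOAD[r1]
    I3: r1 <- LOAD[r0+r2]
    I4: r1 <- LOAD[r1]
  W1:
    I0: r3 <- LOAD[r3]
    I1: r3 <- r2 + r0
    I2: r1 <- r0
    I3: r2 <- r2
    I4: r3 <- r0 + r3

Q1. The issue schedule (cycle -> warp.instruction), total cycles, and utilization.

cycle 0: W0.I0
cycle 1: W0.I1
cycle 2: W1.I0
cycle 3: idle
cycle 4: idle
cycle 5: idle
cycle 6: W0.I2
cycle 7: W1.I1
cycle 8: W1.I2
cycle 9: W1.I3
cycle 10: W1.I4
cycle 11: W0.I3
cycle 12: idle
cycle 13: idle
cycle 14: idle
cycle 15: idle
cycle 16: W0.I4

Answer: 17 cycles, utilization 10/17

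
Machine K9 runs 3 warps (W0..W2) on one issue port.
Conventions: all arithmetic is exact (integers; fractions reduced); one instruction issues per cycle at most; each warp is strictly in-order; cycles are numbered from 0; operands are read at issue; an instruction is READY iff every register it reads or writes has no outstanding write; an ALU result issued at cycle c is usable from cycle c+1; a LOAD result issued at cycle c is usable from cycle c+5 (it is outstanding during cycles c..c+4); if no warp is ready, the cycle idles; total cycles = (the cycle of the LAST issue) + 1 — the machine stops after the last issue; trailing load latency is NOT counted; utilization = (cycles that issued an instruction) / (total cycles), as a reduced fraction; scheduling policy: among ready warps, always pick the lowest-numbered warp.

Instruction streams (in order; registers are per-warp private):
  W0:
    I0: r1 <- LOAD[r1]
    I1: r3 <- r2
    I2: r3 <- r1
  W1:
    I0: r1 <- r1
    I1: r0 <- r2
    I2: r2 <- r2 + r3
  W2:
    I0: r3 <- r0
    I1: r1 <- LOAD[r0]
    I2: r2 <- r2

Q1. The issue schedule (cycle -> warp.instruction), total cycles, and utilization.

cycle 0: W0.I0
cycle 1: W0.I1
cycle 2: W1.I0
cycle 3: W1.I1
cycle 4: W1.I2
cycle 5: W0.I2
cycle 6: W2.I0
cycle 7: W2.I1
cycle 8: W2.I2

Answer: 9 cycles, utilization 1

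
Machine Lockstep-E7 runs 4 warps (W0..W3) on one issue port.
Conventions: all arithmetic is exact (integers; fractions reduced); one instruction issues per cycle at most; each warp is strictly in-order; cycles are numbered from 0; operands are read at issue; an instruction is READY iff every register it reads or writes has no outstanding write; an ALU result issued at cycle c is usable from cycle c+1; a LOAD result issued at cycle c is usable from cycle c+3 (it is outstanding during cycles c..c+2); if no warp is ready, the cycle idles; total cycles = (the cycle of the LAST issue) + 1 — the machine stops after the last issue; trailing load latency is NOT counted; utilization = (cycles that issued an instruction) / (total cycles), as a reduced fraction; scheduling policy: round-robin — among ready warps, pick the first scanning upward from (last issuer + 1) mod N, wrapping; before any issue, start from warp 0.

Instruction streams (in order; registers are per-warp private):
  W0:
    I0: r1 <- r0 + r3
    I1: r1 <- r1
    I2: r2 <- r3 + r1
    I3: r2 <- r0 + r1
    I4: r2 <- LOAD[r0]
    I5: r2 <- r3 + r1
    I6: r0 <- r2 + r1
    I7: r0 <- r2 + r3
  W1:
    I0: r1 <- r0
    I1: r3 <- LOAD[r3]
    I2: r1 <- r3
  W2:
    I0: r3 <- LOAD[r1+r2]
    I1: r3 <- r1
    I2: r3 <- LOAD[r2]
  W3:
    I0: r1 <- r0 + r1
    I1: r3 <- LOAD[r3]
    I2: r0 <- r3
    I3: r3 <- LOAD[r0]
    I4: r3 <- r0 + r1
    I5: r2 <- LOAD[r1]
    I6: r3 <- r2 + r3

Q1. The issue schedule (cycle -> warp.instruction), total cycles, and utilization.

cycle 0: W0.I0
cycle 1: W1.I0
cycle 2: W2.I0
cycle 3: W3.I0
cycle 4: W0.I1
cycle 5: W1.I1
cycle 6: W2.I1
cycle 7: W3.I1
cycle 8: W0.I2
cycle 9: W1.I2
cycle 10: W2.I2
cycle 11: W3.I2
cycle 12: W0.I3
cycle 13: W3.I3
cycle 14: W0.I4
cycle 15: idle
cycle 16: W3.I4
cycle 17: W0.I5
cycle 18: W3.I5
cycle 19: W0.I6
cycle 20: W0.I7
cycle 21: W3.I6

Answer: 22 cycles, utilization 21/22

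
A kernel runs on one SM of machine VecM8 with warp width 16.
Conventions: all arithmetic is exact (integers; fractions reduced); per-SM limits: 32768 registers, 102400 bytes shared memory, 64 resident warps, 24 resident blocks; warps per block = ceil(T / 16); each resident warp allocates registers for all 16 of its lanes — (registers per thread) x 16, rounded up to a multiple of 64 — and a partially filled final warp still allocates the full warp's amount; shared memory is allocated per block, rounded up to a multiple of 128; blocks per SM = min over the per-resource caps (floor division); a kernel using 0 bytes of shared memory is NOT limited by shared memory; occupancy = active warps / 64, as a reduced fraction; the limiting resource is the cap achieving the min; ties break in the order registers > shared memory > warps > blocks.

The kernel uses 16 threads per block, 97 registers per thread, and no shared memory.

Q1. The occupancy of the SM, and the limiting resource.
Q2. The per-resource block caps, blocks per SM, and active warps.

Answer: occupancy 5/16, limited by registers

registers: 20 blocks
shared memory: no limit (kernel uses none)
warps: 64 blocks
blocks: 24 blocks

Answer: 20 blocks, 20 active warps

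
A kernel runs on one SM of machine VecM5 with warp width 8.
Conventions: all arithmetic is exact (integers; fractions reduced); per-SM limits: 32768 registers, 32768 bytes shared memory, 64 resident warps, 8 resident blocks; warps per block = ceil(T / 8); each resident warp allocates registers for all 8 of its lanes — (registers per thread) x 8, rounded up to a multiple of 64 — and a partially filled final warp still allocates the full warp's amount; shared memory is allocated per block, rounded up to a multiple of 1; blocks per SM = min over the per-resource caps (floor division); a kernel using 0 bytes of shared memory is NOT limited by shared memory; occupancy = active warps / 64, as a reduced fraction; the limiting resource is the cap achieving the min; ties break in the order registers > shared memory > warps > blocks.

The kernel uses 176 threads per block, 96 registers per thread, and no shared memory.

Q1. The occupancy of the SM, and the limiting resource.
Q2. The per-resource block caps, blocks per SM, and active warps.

Answer: occupancy 11/32, limited by registers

registers: 1 block
shared memory: no limit (kernel uses none)
warps: 2 blocks
blocks: 8 blocks

Answer: 1 block, 22 active warps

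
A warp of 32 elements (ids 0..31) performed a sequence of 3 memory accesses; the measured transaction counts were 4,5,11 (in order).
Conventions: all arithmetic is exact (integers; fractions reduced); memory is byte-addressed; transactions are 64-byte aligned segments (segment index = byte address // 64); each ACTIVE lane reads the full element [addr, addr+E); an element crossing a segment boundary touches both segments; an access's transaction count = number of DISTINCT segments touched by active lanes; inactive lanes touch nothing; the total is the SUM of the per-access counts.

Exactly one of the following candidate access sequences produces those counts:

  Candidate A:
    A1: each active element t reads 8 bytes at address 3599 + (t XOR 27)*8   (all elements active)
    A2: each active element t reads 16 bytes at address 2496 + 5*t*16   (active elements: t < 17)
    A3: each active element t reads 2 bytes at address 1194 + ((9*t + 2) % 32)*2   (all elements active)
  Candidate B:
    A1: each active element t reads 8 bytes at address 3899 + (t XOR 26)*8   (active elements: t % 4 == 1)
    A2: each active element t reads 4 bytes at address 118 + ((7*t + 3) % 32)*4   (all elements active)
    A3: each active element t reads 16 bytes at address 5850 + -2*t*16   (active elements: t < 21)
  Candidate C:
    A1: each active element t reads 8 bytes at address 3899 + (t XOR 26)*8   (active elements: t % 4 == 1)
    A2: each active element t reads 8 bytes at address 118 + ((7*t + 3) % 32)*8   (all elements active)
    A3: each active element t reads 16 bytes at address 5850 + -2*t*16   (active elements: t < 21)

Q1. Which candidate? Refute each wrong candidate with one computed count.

A: A1 gives 5 transactions, not 4
B: A2 gives 3 transactions, not 5
C: all counts match (4,5,11)

Answer: C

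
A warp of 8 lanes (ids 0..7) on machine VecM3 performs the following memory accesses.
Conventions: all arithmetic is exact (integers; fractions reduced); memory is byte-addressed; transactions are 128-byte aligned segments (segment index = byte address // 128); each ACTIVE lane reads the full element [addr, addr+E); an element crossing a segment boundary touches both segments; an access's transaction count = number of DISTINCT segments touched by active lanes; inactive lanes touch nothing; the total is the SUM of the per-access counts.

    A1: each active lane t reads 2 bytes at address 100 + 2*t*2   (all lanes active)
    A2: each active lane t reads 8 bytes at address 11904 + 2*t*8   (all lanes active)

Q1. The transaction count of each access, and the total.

A1: 2 transactions
A2: 1 transaction

Answer: 2,1; total 3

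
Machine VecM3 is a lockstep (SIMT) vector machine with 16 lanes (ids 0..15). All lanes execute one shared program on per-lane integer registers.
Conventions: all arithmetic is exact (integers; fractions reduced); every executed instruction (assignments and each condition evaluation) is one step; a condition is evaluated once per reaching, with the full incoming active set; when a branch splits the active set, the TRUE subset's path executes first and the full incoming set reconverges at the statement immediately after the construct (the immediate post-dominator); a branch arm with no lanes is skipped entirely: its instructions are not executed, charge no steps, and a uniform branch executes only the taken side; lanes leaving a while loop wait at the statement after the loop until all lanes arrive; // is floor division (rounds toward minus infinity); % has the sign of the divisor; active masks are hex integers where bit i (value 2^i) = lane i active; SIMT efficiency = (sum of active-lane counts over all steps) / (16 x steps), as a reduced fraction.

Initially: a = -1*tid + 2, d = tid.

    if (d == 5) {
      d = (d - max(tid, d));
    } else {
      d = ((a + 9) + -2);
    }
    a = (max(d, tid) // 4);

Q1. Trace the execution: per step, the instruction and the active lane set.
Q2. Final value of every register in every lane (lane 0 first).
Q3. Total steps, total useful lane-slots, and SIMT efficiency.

step 0: eval (d == 5)                0xffff
step 1: d <- (d - max(tid, d))       0x0020
step 2: d <- ((a + 9) + -2)          0xffdf
step 3: a <- (max(d, tid) // 4)      0xffff

Answer: 4 steps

a: 2,2,1,1,1,1,1,1,2,2,2,2,3,3,3,3
d: 9,8,7,6,5,0,3,2,1,0,-1,-2,-3,-4,-5,-6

steps = 4; useful = 48; efficiency = 48/64 = 3/4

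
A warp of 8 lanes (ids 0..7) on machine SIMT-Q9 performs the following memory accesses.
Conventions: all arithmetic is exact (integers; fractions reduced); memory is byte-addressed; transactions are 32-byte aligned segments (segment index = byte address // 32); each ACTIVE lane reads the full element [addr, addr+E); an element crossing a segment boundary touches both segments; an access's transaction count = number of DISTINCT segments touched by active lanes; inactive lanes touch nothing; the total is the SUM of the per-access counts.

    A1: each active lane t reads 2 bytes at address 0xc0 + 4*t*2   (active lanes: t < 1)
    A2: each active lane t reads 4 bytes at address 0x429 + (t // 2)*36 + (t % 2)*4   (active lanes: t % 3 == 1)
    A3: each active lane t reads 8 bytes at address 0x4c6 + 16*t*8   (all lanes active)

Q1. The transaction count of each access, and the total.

A1: 1 transaction
A2: 3 transactions
A3: 8 transactions

Answer: 1,3,8; total 12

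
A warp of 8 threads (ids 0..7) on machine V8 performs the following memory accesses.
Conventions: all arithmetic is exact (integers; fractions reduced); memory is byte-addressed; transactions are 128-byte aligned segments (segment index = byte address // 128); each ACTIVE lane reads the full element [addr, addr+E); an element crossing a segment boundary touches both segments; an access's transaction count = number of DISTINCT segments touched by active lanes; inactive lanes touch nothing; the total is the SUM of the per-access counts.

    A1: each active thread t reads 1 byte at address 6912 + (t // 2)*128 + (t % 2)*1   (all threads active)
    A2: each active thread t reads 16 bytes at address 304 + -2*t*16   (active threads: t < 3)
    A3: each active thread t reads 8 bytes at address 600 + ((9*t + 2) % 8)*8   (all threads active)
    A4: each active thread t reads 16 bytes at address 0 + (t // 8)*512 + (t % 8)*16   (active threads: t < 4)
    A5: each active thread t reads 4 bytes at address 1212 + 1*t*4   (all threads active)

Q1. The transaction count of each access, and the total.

A1: 4 transactions
A2: 2 transactions
A3: 2 transactions
A4: 1 transaction
A5: 1 transaction

Answer: 4,2,2,1,1; total 10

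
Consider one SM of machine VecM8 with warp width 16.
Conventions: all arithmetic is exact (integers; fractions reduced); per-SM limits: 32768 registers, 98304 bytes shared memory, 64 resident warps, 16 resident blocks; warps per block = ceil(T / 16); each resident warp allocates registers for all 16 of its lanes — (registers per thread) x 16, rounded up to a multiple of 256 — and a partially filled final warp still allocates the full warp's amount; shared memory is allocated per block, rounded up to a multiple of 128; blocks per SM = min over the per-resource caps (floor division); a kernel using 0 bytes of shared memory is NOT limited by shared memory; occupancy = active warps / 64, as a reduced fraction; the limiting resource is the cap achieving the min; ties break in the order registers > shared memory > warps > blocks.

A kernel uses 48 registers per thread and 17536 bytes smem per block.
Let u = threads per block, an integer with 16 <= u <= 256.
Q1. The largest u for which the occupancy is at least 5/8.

Answer: u = 224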